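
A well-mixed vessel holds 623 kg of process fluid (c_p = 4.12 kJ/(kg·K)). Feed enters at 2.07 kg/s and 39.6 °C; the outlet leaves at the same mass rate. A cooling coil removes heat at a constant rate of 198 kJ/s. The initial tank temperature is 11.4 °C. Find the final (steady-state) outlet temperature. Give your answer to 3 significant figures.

16.4 °C

M c_p dT/dt = ṁ c_p (T_in − T) − Q̇.
At steady state dT/dt = 0 ⇒ T_ss = T_in − Q̇/(ṁ c_p) = 39.6 − 198/(2.07·4.12) = 16.383 °C.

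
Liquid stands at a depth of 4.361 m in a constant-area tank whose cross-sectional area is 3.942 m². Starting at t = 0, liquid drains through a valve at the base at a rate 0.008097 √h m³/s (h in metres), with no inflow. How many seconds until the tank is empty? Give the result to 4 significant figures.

A dh/dt = −Q_out = −0.008097 √h.
Separate and integrate: 2(√h − √h₀) = −(0.008097/A) t.
Set h = 0: 2√h₀ = (0.008097/A) t_empty ⇒ t_empty = 2A√h₀/0.008097.
t_empty = 2·3.942·√4.361/0.008097 = 7.88400·2.08830/0.008097 = 2033.37 s.

2033 s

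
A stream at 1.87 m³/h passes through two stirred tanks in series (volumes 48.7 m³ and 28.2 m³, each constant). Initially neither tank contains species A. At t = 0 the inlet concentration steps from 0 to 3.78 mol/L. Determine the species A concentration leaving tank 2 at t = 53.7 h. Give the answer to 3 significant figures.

2.79 mol/L

Each tank obeys Vᵢ dCᵢ/dt = Q(Cᵢ₋₁ − Cᵢ), so τᵢ = Vᵢ/Q.
τ₁ = 48.7/1.87 = 26.043 h; τ₂ = 28.2/1.87 = 15.080 h.
Tank 1: C₁ = C_in(1 − e^(−t/τ₁)). Tank 2 (τ₁ ≠ τ₂): C₂ = C_in[1 − (τ₁ e^(−t/τ₁) − τ₂ e^(−t/τ₂))/(τ₁ − τ₂)].
At t = 53.7: e^(−t/τ₁) = 0.12720, e^(−t/τ₂) = 0.028412.
C₂ = 3.78·[1 − (26.043·0.12720 − 15.080·0.028412)/(10.963)] = 3.78·0.73690 = 2.7855 mol/L.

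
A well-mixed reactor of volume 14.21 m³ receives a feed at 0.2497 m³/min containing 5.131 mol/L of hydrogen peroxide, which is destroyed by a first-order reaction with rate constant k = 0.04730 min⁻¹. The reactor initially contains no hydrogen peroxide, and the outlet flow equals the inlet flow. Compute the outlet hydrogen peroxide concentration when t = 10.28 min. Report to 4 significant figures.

0.6764 mol/L

Species balance: V dC/dt = Q C_in − Q C − k V C.
This is linear with rate a = Q/V + k = 0.0648721 min⁻¹.
C_ss = Q C_in/(Q + kV) = 1.38985 mol/L; C(t) = C_ss + (C₀ − C_ss) e^(−a t).
C(10.28) = 1.38985 + (-1.38985)·e^(−0.0648721·10.28) = 1.38985 + (-1.38985)·0.513305 = 0.676434 mol/L.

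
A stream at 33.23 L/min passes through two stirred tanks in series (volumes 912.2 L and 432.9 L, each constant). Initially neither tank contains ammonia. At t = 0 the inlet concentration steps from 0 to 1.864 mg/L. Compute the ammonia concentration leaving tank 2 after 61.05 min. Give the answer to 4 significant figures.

1.496 mg/L

Time constants: τᵢ = Vᵢ/Q for each well-mixed tank.
τ₁ = 912.2/33.23 = 27.4511 min; τ₂ = 432.9/33.23 = 13.0274 min.
Solving the cascade with C₁(0)=C₂(0)=0 gives C₂(t) = C_in[1 − (τ₁ e^(−t/τ₁) − τ₂ e^(−t/τ₂))/(τ₁ − τ₂)].
At t = 61.05: e^(−t/τ₁) = 0.108180, e^(−t/τ₂) = 0.00922091.
C₂ = 1.864·[1 − (27.4511·0.108180 − 13.0274·0.00922091)/(14.4237)] = 1.864·0.802440 = 1.49575 mg/L.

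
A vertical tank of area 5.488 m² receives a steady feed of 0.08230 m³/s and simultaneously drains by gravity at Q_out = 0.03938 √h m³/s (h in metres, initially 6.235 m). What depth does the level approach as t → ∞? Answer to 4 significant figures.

4.368 m

Level balance: A dh/dt = 0.08230 − 0.03938 √h. Setting dh/dt = 0:
Q_in = 0.03938 √h_ss ⇒ √h_ss = 0.08230/0.03938 = 2.08989.
h_ss = 2.08989² = 4.36765 m. (Since h₀ = 6.235 m > h_ss, the level will fall toward this value.)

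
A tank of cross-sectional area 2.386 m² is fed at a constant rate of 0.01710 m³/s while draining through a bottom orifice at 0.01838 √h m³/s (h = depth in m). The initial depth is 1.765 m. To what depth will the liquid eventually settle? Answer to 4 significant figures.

A dh/dt = Q_in − 0.01838 √h. Steady state requires inflow = outflow:
Q_in = 0.01838 √h_ss ⇒ √h_ss = 0.01710/0.01838 = 0.930359.
h_ss = 0.930359² = 0.865568 m. (Since h₀ = 1.765 m > h_ss, the level will fall toward this value.)

0.8656 m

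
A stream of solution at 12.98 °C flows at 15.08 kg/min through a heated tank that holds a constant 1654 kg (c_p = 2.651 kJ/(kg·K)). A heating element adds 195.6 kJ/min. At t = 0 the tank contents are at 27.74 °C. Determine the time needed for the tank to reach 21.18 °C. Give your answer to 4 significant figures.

119.9 min

M c_p dT/dt = ṁ c_p (T_in − T) + Q̇.
τ = M/ṁ = 109.682 min; T_ss = T_in + Q̇/(ṁ c_p) = 17.8728 °C.
T(t) = T_ss + (T₀ − T_ss) e^(−t/τ). Set T = 21.18:
e^(−t/τ) = (21.18 − 17.8728)/(27.74 − 17.8728) = 0.335171
t = −109.682 · ln(0.335171) = 119.895 min.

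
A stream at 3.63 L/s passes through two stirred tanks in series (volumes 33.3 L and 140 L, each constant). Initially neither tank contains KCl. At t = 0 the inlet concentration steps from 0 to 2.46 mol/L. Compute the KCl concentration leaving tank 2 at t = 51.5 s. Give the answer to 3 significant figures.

1.61 mol/L

Species balance on tank i: dCᵢ/dt = (Cᵢ₋₁ − Cᵢ)/τᵢ with τᵢ = Vᵢ/Q.
τ₁ = 33.3/3.63 = 9.1736 s; τ₂ = 140/3.63 = 38.567 s.
Solving the cascade with C₁(0)=C₂(0)=0 gives C₂(t) = C_in[1 − (τ₁ e^(−t/τ₁) − τ₂ e^(−t/τ₂))/(τ₁ − τ₂)].
At t = 51.5: e^(−t/τ₁) = 0.0036466, e^(−t/τ₂) = 0.26307.
C₂ = 2.46·[1 − (9.1736·0.0036466 − 38.567·0.26307)/(-29.394)] = 2.46·0.65596 = 1.6137 mol/L.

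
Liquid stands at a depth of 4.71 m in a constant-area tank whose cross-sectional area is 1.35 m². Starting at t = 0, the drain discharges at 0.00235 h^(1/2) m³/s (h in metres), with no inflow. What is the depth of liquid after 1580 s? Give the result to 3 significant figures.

With no inflow, A dh/dt = −0.00235 √h.
This is separable: 2 d(√h)/dt = −0.00235/A, so √h = √h₀ − (0.00235/(2A)) t.
√h = √4.71 − 0.00235·1580/(2·1.35) = 2.1703 − 1.3752 = 0.79507.
h = 0.79507² = 0.63213 m.

0.632 m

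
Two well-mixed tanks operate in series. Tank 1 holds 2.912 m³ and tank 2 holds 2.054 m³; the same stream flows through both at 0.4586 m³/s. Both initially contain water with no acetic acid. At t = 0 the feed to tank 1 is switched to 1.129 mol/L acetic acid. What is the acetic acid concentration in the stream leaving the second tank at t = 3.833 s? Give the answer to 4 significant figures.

Each tank obeys Vᵢ dCᵢ/dt = Q(Cᵢ₋₁ − Cᵢ), so τᵢ = Vᵢ/Q.
τ₁ = 2.912/0.4586 = 6.34976 s; τ₂ = 2.054/0.4586 = 4.47885 s.
Tank 1: C₁ = C_in(1 − e^(−t/τ₁)). Tank 2 (τ₁ ≠ τ₂): C₂ = C_in[1 − (τ₁ e^(−t/τ₁) − τ₂ e^(−t/τ₂))/(τ₁ − τ₂)].
At t = 3.833: e^(−t/τ₁) = 0.546815, e^(−t/τ₂) = 0.424943.
C₂ = 1.129·[1 − (6.34976·0.546815 − 4.47885·0.424943)/(1.87091)] = 1.129·0.161431 = 0.182256 mol/L.

0.1823 mol/L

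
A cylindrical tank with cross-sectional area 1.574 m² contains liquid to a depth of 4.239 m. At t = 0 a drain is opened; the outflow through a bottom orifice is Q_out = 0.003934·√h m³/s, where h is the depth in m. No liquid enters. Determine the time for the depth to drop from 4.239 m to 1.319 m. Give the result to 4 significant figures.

728.5 s

A dh/dt = −Q_out = −0.003934 √h.
This is separable: 2 d(√h)/dt = −0.003934/A, so √h = √h₀ − (0.003934/(2A)) t.
t = 2A(√h₀ − √h)/0.003934 = 2·1.574·(√4.239 − √1.319)/0.003934
  = 3.14800 × (2.05888 − 1.14848) / 0.003934 = 728.510 s.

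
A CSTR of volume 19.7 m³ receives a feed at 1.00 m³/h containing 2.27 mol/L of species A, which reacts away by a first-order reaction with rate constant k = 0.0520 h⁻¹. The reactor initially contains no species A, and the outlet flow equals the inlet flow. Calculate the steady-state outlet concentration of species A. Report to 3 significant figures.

V dC/dt = Q(C_in − C) − k V C.
At steady state: 0 = Q C_in − (Q + kV) C_ss, so C_ss = Q C_in/(Q + kV).
C_ss = 1.00·2.27/(1.00 + 0.0520·19.7) = 2.2700/2.0244 = 1.1213 mol/L.

1.12 mol/L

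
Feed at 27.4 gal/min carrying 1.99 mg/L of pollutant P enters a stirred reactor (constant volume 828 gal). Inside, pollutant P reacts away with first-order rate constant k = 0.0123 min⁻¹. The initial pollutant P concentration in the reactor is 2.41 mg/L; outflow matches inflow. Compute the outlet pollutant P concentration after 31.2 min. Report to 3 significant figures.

1.68 mg/L

V dC/dt = Q(C_in − C) − k V C.
dC/dt = (Q/V) C_in − (Q/V + k) C; effective rate a = Q/V + k = 0.033092 + 0.0123 = 0.045392 min⁻¹.
C_ss = Q C_in/(Q + kV) = 1.4508 mg/L; C(t) = C_ss + (C₀ − C_ss) e^(−a t).
C(31.2) = 1.4508 + (0.95924)·e^(−0.045392·31.2) = 1.4508 + (0.95924)·0.24263 = 1.6835 mg/L.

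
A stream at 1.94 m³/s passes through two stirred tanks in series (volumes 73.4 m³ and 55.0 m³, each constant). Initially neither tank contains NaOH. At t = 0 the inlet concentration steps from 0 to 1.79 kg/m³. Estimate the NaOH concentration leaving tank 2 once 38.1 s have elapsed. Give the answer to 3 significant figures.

0.577 kg/m³

Time constants: τᵢ = Vᵢ/Q for each well-mixed tank.
τ₁ = 73.4/1.94 = 37.835 s; τ₂ = 55.0/1.94 = 28.351 s.
Tank 1: C₁ = C_in(1 − e^(−t/τ₁)). Tank 2 (τ₁ ≠ τ₂): C₂ = C_in[1 − (τ₁ e^(−t/τ₁) − τ₂ e^(−t/τ₂))/(τ₁ − τ₂)].
At t = 38.1: e^(−t/τ₁) = 0.36531, e^(−t/τ₂) = 0.26083.
C₂ = 1.79·[1 − (37.835·0.36531 − 28.351·0.26083)/(9.4845)] = 1.79·0.32237 = 0.57705 kg/m³.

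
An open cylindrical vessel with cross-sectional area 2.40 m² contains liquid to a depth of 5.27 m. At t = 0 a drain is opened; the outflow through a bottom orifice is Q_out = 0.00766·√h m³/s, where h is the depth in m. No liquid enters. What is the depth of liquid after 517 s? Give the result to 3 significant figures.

2.16 m

A dh/dt = −Q_out = −0.00766 √h.
This is separable: 2 d(√h)/dt = −0.00766/A, so √h = √h₀ − (0.00766/(2A)) t.
√h = √5.27 − 0.00766·517/(2·2.40) = 2.2956 − 0.82505 = 1.4706.
h = 1.4706² = 2.1627 m.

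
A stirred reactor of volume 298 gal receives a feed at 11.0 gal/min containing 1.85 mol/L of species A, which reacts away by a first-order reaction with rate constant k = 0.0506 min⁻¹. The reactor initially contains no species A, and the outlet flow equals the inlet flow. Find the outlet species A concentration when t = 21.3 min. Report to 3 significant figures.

V dC/dt = Q(C_in − C) − k V C.
dC/dt = (Q/V) C_in − (Q/V + k) C; effective rate a = Q/V + k = 0.036913 + 0.0506 = 0.087513 min⁻¹.
C_ss = Q C_in/(Q + kV) = 0.78033 mol/L; C(t) = C_ss + (C₀ − C_ss) e^(−a t).
C(21.3) = 0.78033 + (-0.78033)·e^(−0.087513·21.3) = 0.78033 + (-0.78033)·0.15505 = 0.65934 mol/L.

0.659 mol/L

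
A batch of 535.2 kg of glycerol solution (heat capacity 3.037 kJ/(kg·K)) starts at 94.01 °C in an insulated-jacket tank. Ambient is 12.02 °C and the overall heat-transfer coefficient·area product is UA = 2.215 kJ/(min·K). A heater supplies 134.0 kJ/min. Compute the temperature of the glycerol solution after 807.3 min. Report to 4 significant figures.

Heat balance on the well-mixed liquid: M c_p dT/dt = −UA(T − T_amb) + Q̇.
dT/dt = (T_ss − T)/τ with T_ss = T_amb + Q̇/UA = 12.02 + 134.0/2.215 = 72.5166 °C, τ = M c_p/UA = 535.2·3.037/2.215 = 733.816 min.
Integrating: T(t) = T_ss + (T₀ − T_ss) e^(−t/τ).
T(807.3) = 72.5166 + (21.4934)·0.332825 = 79.6701 °C.

79.67 °C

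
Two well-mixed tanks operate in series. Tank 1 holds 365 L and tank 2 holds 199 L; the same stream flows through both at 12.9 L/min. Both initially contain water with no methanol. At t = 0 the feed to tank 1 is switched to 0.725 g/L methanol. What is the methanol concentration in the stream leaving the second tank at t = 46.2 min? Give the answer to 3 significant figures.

Species balance on tank i: dCᵢ/dt = (Cᵢ₋₁ − Cᵢ)/τᵢ with τᵢ = Vᵢ/Q.
τ₁ = 365/12.9 = 28.295 min; τ₂ = 199/12.9 = 15.426 min.
Tank 1: C₁ = C_in(1 − e^(−t/τ₁)). Tank 2 (τ₁ ≠ τ₂): C₂ = C_in[1 − (τ₁ e^(−t/τ₁) − τ₂ e^(−t/τ₂))/(τ₁ − τ₂)].
At t = 46.2: e^(−t/τ₁) = 0.19538, e^(−t/τ₂) = 0.050043.
C₂ = 0.725·[1 − (28.295·0.19538 − 15.426·0.050043)/(12.868)] = 0.725·0.63040 = 0.45704 g/L.

0.457 g/L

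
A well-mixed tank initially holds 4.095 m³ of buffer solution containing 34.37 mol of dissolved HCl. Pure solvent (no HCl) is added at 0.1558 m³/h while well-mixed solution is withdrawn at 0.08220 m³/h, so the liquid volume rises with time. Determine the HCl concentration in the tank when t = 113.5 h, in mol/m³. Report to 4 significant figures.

0.7976 mol/m³

Let m(t) be the amount of HCl. Volume: V(t) = V₀ + (Q_in − Q_out) t = 4.095 + 0.0736000 t; V(113.5) = 12.4486 m³.
Solute balance: dm/dt = 0 − Q_out C = −Q_out m/V(t).
dm/m = −Q_out dt/(V₀ + 0.0736000 t); integrating gives ln(m/m₀) = −(Q_out/(Q_in−Q_out)) ln(V/V₀).
m = m₀ (V₀/V)^(Q_out/(Q_in−Q_out)) = 34.37 × (4.095/12.4486)^(1.11685) = 9.92867 mol.
C = m/V = 9.92867/12.4486 = 0.797573 mol/m³.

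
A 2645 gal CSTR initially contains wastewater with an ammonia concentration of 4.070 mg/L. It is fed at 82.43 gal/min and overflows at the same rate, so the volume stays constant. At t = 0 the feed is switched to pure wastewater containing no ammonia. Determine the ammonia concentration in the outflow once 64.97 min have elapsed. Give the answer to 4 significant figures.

0.5373 mg/L

Transient balance on the dissolved component: V dC/dt = Q(C_in − C).
So dC/dt = (C_in − C)/τ with τ = V/Q = 2645/82.43 = 32.0878 min.
This is linear first-order; C(t) = C_in + (C₀ − C_in) e^(−t/τ).
C(64.97) = 0 + (4.070 − 0)·e^(−64.97/32.0878) = 0 + (4.07000)·0.132026 = 0.537347 mg/L.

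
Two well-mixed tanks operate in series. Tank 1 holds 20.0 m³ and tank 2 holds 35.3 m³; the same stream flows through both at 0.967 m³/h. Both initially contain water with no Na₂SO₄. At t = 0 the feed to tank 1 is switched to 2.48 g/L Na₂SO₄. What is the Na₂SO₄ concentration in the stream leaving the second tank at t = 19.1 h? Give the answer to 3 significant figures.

0.377 g/L

Time constants: τᵢ = Vᵢ/Q for each well-mixed tank.
τ₁ = 20.0/0.967 = 20.683 h; τ₂ = 35.3/0.967 = 36.505 h.
Tank 1: C₁ = C_in(1 − e^(−t/τ₁)). Tank 2 (τ₁ ≠ τ₂): C₂ = C_in[1 − (τ₁ e^(−t/τ₁) − τ₂ e^(−t/τ₂))/(τ₁ − τ₂)].
At t = 19.1: e^(−t/τ₁) = 0.39713, e^(−t/τ₂) = 0.59261.
C₂ = 2.48·[1 − (20.683·0.39713 − 36.505·0.59261)/(-15.822)] = 2.48·0.15187 = 0.37663 g/L.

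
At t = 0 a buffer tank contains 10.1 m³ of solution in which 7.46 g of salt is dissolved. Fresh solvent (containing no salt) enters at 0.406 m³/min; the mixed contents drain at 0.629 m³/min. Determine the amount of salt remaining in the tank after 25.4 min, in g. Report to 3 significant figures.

0.732 g

Let m(t) be the amount of salt. Volume: V(t) = V₀ + (Q_in − Q_out) t = 10.1 − 0.22300 t; V(25.4) = 4.4358 m³.
Solute balance: dm/dt = 0 − Q_out C = −Q_out m/V(t).
Separate: dm/m = −Q_out dt/V(t) ⇒ ln(m/m₀) = −(Q_out/(Q_in−Q_out)) ln(V/V₀).
m = m₀ (V₀/V)^(Q_out/(Q_in−Q_out)) = 7.46 × (10.1/4.4358)^(-2.8206) = 0.73247 g.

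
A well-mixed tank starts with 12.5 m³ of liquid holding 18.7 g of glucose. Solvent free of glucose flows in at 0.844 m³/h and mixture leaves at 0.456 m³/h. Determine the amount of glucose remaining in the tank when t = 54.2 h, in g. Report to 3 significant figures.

Let m(t) be the amount of glucose. Volume: V(t) = V₀ + (Q_in − Q_out) t = 12.5 + 0.38800 t; V(54.2) = 33.530 m³.
Species balance (pure solvent in): dm/dt = −Q_out · m/V(t).
Separate: dm/m = −Q_out dt/V(t) ⇒ ln(m/m₀) = −(Q_out/(Q_in−Q_out)) ln(V/V₀).
m = m₀ (V₀/V)^(Q_out/(Q_in−Q_out)) = 18.7 × (12.5/33.530)^(1.1753) = 5.8644 g.

5.86 g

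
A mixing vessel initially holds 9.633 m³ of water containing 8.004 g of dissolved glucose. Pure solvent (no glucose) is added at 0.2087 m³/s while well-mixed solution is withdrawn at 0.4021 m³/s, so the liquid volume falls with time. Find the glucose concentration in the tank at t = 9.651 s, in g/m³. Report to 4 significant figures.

0.6586 g/m³

Total volume: dV/dt = Q_in − Q_out = -0.193400 m³/s, so V(t) = 9.633 − 0.193400 t and V(9.651) = 7.76650 m³.
No glucose enters, so dm/dt = −Q_out · (m/V).
Separate: dm/m = −Q_out dt/V(t) ⇒ ln(m/m₀) = −(Q_out/(Q_in−Q_out)) ln(V/V₀).
m = m₀ (V₀/V)^(Q_out/(Q_in−Q_out)) = 8.004 × (9.633/7.76650)^(-2.07911) = 5.11487 g.
C = m/V = 5.11487/7.76650 = 0.658581 g/m³.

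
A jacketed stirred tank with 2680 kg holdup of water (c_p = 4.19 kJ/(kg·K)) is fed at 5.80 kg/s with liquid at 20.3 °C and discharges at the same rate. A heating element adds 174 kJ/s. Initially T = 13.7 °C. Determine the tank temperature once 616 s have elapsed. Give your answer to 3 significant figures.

23.8 °C

Energy balance: M c_p dT/dt = ṁ c_p (T_in − T) + 174.
Rearrange: dT/dt = (T_ss − T)/τ with τ = M/ṁ = 462.07 s and T_ss = T_in + Q̇/(ṁ c_p) = 27.460 °C.
Integrating: T(t) = T_ss + (T₀ − T_ss) e^(−t/τ).
T(616) = 27.460 + (-13.760)·e^(−616/462.07) = 27.460 + (-13.760)·0.26365 = 23.832 °C.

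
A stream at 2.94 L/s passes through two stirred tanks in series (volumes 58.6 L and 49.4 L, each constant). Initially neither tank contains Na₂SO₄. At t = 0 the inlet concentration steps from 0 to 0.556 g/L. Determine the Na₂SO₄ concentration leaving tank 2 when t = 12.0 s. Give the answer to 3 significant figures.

Each tank obeys Vᵢ dCᵢ/dt = Q(Cᵢ₋₁ − Cᵢ), so τᵢ = Vᵢ/Q.
τ₁ = 58.6/2.94 = 19.932 s; τ₂ = 49.4/2.94 = 16.803 s.
Tank 1: C₁ = C_in(1 − e^(−t/τ₁)). Tank 2 (τ₁ ≠ τ₂): C₂ = C_in[1 − (τ₁ e^(−t/τ₁) − τ₂ e^(−t/τ₂))/(τ₁ − τ₂)].
At t = 12.0: e^(−t/τ₁) = 0.54769, e^(−t/τ₂) = 0.48960.
C₂ = 0.556·[1 − (19.932·0.54769 − 16.803·0.48960)/(3.1293)] = 0.556·0.14039 = 0.078057 g/L.

0.0781 g/L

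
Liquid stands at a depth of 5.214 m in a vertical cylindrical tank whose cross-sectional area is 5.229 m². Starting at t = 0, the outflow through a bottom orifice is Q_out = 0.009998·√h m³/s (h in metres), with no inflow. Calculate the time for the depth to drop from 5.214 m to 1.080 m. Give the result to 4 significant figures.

1301 s

Mass balance (ρ constant): A dh/dt = −0.009998 √h.
Separate and integrate: 2(√h − √h₀) = −(0.009998/A) t.
t = 2A(√h₀ − √h)/0.009998 = 2·5.229·(√5.214 − √1.080)/0.009998
  = 10.4580 × (2.28342 − 1.03923) / 0.009998 = 1301.43 s.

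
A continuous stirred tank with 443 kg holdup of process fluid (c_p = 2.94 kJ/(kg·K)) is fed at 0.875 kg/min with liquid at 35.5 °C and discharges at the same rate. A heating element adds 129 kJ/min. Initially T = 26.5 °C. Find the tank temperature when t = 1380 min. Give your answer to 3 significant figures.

M c_p dT/dt = ṁ c_p (T_in − T) + Q̇.
τ = M/ṁ = 506.29 min; T_ss = T_in + Q̇/(ṁ c_p) = 35.5 + 129/(0.875·2.94) = 85.646 °C.
Integrating: T(t) = T_ss + (T₀ − T_ss) e^(−t/τ).
T(1380) = 85.646 + (-59.146)·e^(−1380/506.29) = 85.646 + (-59.146)·0.065498 = 81.772 °C.

81.8 °C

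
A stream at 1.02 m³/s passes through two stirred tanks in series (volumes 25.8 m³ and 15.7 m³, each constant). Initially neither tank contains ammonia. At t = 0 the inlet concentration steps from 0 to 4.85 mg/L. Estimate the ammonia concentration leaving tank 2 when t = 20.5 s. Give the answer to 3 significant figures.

1.33 mg/L

Time constants: τᵢ = Vᵢ/Q for each well-mixed tank.
τ₁ = 25.8/1.02 = 25.294 s; τ₂ = 15.7/1.02 = 15.392 s.
Solving the cascade with C₁(0)=C₂(0)=0 gives C₂(t) = C_in[1 − (τ₁ e^(−t/τ₁) − τ₂ e^(−t/τ₂))/(τ₁ − τ₂)].
At t = 20.5: e^(−t/τ₁) = 0.44465, e^(−t/τ₂) = 0.26399.
C₂ = 4.85·[1 − (25.294·0.44465 − 15.392·0.26399)/(9.9020)] = 4.85·0.27452 = 1.3314 mg/L.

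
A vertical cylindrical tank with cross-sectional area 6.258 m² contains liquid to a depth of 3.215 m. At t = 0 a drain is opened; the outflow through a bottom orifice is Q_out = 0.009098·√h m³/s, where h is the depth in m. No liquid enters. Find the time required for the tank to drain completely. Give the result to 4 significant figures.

2467 s

A dh/dt = −Q_out = −0.009098 √h.
∫ h^(−1/2) dh = −(0.009098/A) ∫ dt, giving 2√h = 2√h₀ − (0.009098/A) t.
Set h = 0: 2√h₀ = (0.009098/A) t_empty ⇒ t_empty = 2A√h₀/0.009098.
t_empty = 2·6.258·√3.215/0.009098 = 12.5160·1.79304/0.009098 = 2466.66 s.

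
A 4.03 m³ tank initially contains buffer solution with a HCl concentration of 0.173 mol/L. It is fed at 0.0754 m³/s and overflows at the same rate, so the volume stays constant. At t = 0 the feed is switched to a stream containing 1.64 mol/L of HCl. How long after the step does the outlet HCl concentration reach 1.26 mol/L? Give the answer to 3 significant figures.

72.2 s

Unsteady species balance (constant V, well mixed): V dC/dt = Q(C_in − C), so τ = V/Q = 53.448 s.
C(t) = C_in + (C₀ − C_in) e^(−t/τ). Set C = 1.26 and solve for t:
e^(−t/τ) = (C − C_in)/(C₀ − C_in) = (1.26 − 1.64)/(0.173 − 1.64) = 0.25903
t = −τ ln(…) = 53.448 × 1.3508 = 72.198 s.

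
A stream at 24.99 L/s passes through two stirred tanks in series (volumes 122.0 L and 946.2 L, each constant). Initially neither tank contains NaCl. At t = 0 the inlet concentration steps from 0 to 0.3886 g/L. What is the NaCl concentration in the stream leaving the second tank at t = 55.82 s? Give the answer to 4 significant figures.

0.2865 g/L

Time constants: τᵢ = Vᵢ/Q for each well-mixed tank.
τ₁ = 122.0/24.99 = 4.88195 s; τ₂ = 946.2/24.99 = 37.8631 s.
Solving the cascade with C₁(0)=C₂(0)=0 gives C₂(t) = C_in[1 − (τ₁ e^(−t/τ₁) − τ₂ e^(−t/τ₂))/(τ₁ − τ₂)].
At t = 55.82: e^(−t/τ₁) = 1.08218e-05, e^(−t/τ₂) = 0.228949.
C₂ = 0.3886·[1 − (4.88195·1.08218e-05 − 37.8631·0.228949)/(-32.9812)] = 0.3886·0.737163 = 0.286462 g/L.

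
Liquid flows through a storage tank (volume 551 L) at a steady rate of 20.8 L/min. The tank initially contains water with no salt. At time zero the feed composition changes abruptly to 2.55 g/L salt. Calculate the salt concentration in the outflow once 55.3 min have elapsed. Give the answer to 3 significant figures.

Accumulation = in − out for the solute gives V dC/dt = Q(C_in − C).
Rewrite as dC/dt + C/τ = C_in/τ, τ = V/Q = 26.490 min.
C approaches C_in exponentially: C(t) = C_in + (C₀ − C_in) e^(−t/τ).
C(55.3) = 2.55 + (0 − 2.55)·e^(−55.3/26.490) = 2.55 + (-2.5500)·0.12399 = 2.2338 g/L.

2.23 g/L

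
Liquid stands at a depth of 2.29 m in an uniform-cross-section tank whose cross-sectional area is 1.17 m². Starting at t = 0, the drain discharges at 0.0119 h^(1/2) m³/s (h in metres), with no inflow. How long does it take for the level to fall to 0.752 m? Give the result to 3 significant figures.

Volume balance on the tank: A dh/dt = −0.0119 √h.
This is separable: 2 d(√h)/dt = −0.0119/A, so √h = √h₀ − (0.0119/(2A)) t.
t = 2A(√h₀ − √h)/0.0119 = 2·1.17·(√2.29 − √0.752)/0.0119
  = 2.3400 × (1.5133 − 0.86718) / 0.0119 = 127.05 s.

127 s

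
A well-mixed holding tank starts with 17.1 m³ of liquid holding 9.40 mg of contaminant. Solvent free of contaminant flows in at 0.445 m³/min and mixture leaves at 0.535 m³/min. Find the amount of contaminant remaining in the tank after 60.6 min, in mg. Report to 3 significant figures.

Let m(t) be the amount of contaminant. Volume: V(t) = V₀ + (Q_in − Q_out) t = 17.1 − 0.090000 t; V(60.6) = 11.646 m³.
Species balance (pure solvent in): dm/dt = −Q_out · m/V(t).
dm/m = −Q_out dt/(V₀ − 0.090000 t); integrating gives ln(m/m₀) = −(Q_out/(Q_in−Q_out)) ln(V/V₀).
m = m₀ (V₀/V)^(Q_out/(Q_in−Q_out)) = 9.40 × (17.1/11.646)^(-5.9444) = 0.95825 mg.

0.958 mg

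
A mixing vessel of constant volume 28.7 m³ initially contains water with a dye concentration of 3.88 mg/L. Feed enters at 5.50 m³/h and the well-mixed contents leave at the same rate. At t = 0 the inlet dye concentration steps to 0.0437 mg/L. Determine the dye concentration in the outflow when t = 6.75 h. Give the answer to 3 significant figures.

Mass balance on the solute (V constant): V dC/dt = Q(C_in − C).
Time constant τ = V/Q = 28.7/5.50 = 5.2182 h.
C approaches C_in exponentially: C(t) = C_in + (C₀ − C_in) e^(−t/τ).
C(6.75) = 0.0437 + (3.88 − 0.0437)·e^(−6.75/5.2182) = 0.0437 + (3.8363)·0.27429 = 1.0960 mg/L.

1.10 mg/L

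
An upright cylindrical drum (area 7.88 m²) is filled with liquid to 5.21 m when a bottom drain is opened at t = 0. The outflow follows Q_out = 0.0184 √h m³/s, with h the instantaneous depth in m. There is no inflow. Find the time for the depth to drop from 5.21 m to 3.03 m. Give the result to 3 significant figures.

464 s

A dh/dt = −Q_out = −0.0184 √h.
This is separable: 2 d(√h)/dt = −0.0184/A, so √h = √h₀ − (0.0184/(2A)) t.
t = 2A(√h₀ − √h)/0.0184 = 2·7.88·(√5.21 − √3.03)/0.0184
  = 15.760 × (2.2825 − 1.7407) / 0.0184 = 464.11 s.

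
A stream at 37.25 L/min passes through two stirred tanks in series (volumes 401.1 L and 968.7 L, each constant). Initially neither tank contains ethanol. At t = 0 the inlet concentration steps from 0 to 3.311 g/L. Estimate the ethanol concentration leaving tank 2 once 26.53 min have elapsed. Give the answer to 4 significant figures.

Each tank obeys Vᵢ dCᵢ/dt = Q(Cᵢ₋₁ − Cᵢ), so τᵢ = Vᵢ/Q.
τ₁ = 401.1/37.25 = 10.7678 min; τ₂ = 968.7/37.25 = 26.0054 min.
Tank 1: C₁ = C_in(1 − e^(−t/τ₁)). Tank 2 (τ₁ ≠ τ₂): C₂ = C_in[1 − (τ₁ e^(−t/τ₁) − τ₂ e^(−t/τ₂))/(τ₁ − τ₂)].
At t = 26.53: e^(−t/τ₁) = 0.0851083, e^(−t/τ₂) = 0.360532.
C₂ = 3.311·[1 − (10.7678·0.0851083 − 26.0054·0.360532)/(-15.2376)] = 3.311·0.444837 = 1.47285 g/L.

1.473 g/L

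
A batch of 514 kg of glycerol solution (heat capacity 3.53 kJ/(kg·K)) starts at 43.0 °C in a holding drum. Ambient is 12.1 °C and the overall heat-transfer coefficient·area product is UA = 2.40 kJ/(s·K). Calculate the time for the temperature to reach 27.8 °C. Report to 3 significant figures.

512 s

First-law balance (no shaft work): M c_p dT/dt = −UA(T − T_amb).
τ = M c_p/UA = 756.01 s; T_ss = T_amb = 12.100 °C.
T(t) = T_ss + (T₀ − T_ss)e^(−t/τ); set T = 27.8:
t = −τ ln[(T − T_ss)/(T₀ − T_ss)] = −756.01 · ln(0.50809) = 511.89 s.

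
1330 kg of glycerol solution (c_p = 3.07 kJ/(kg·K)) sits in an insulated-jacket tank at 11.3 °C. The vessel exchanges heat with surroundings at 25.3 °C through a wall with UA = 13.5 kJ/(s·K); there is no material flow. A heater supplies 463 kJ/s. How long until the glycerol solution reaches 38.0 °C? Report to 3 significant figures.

M c_p dT/dt = −UA(T − T_amb) + Q̇.
τ = M c_p/UA = 302.45 s; T_ss = T_amb + Q̇/UA = 25.3 + 463/13.5 = 59.596 °C.
T(t) = T_ss + (T₀ − T_ss)e^(−t/τ); set T = 38.0:
t = −τ ln[(T − T_ss)/(T₀ − T_ss)] = −302.45 · ln(0.44716) = 243.42 s.

243 s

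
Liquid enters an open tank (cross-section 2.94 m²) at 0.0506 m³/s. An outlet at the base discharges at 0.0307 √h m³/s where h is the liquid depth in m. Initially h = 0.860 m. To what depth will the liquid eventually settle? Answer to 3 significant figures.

2.72 m

A dh/dt = Q_in − 0.0307 √h. Steady state requires inflow = outflow:
Q_in = 0.0307 √h_ss ⇒ √h_ss = 0.0506/0.0307 = 1.6482.
h_ss = 1.6482² = 2.7166 m. (Since h₀ = 0.860 m < h_ss, the level will rise toward this value.)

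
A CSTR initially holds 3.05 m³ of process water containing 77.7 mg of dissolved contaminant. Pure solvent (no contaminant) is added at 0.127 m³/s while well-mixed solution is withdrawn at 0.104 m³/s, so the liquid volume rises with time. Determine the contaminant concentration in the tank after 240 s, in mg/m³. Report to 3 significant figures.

Let m(t) be the amount of contaminant. Volume: V(t) = V₀ + (Q_in − Q_out) t = 3.05 + 0.023000 t; V(240) = 8.5700 m³.
Species balance (pure solvent in): dm/dt = −Q_out · m/V(t).
Separate: dm/m = −Q_out dt/V(t) ⇒ ln(m/m₀) = −(Q_out/(Q_in−Q_out)) ln(V/V₀).
m = m₀ (V₀/V)^(Q_out/(Q_in−Q_out)) = 77.7 × (3.05/8.5700)^(4.5217) = 0.72711 mg.
C = m/V = 0.72711/8.5700 = 0.084844 mg/m³.

0.0848 mg/m³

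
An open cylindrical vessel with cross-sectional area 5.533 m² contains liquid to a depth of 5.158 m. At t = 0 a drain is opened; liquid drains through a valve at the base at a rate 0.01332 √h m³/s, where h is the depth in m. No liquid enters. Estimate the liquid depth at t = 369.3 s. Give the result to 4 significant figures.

Accumulation of liquid (constant cross-section A): A dh/dt = −0.01332 √h.
Separate and integrate: 2(√h − √h₀) = −(0.01332/A) t.
√h = √5.158 − 0.01332·369.3/(2·5.533) = 2.27112 − 0.444522 = 1.82660.
h = 1.82660² = 3.33647 m.

3.336 m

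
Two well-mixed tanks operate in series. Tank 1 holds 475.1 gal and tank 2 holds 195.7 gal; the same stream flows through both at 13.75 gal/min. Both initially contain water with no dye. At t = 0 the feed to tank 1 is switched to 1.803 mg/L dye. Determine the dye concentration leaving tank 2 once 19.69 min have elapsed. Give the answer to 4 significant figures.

0.3855 mg/L

Time constants: τᵢ = Vᵢ/Q for each well-mixed tank.
τ₁ = 475.1/13.75 = 34.5527 min; τ₂ = 195.7/13.75 = 14.2327 min.
Solving the cascade with C₁(0)=C₂(0)=0 gives C₂(t) = C_in[1 − (τ₁ e^(−t/τ₁) − τ₂ e^(−t/τ₂))/(τ₁ − τ₂)].
At t = 19.69: e^(−t/τ₁) = 0.565608, e^(−t/τ₂) = 0.250717.
C₂ = 1.803·[1 − (34.5527·0.565608 − 14.2327·0.250717)/(20.3200)] = 1.803·0.213833 = 0.385540 mg/L.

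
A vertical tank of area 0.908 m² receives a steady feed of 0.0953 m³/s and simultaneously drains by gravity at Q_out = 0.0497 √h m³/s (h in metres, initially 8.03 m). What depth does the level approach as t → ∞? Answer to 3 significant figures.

3.68 m

Level balance: A dh/dt = 0.0953 − 0.0497 √h. Setting dh/dt = 0:
Q_in = 0.0497 √h_ss ⇒ √h_ss = 0.0953/0.0497 = 1.9175.
h_ss = 1.9175² = 3.6768 m. (Since h₀ = 8.03 m > h_ss, the level will fall toward this value.)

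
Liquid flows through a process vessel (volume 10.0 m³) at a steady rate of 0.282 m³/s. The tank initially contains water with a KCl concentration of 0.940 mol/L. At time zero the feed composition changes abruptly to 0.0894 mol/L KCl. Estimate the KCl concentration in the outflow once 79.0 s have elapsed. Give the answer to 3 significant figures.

Unsteady species balance (constant V, well mixed): V dC/dt = Q(C_in − C).
So dC/dt = (C_in − C)/τ with τ = V/Q = 10.0/0.282 = 35.461 s.
C approaches C_in exponentially: C(t) = C_in + (C₀ − C_in) e^(−t/τ).
C(79.0) = 0.0894 + (0.940 − 0.0894)·e^(−79.0/35.461) = 0.0894 + (0.85060)·0.10777 = 0.18107 mol/L.

0.181 mol/L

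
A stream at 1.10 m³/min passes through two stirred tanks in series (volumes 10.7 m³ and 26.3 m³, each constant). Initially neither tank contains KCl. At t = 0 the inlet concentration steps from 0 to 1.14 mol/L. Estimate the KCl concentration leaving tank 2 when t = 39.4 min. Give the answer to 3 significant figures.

Each tank obeys Vᵢ dCᵢ/dt = Q(Cᵢ₋₁ − Cᵢ), so τᵢ = Vᵢ/Q.
τ₁ = 10.7/1.10 = 9.7273 min; τ₂ = 26.3/1.10 = 23.909 min.
Tank 1: C₁ = C_in(1 − e^(−t/τ₁)). Tank 2 (τ₁ ≠ τ₂): C₂ = C_in[1 − (τ₁ e^(−t/τ₁) − τ₂ e^(−t/τ₂))/(τ₁ − τ₂)].
At t = 39.4: e^(−t/τ₁) = 0.017414, e^(−t/τ₂) = 0.19245.
C₂ = 1.14·[1 − (9.7273·0.017414 − 23.909·0.19245)/(-14.182)] = 1.14·0.68749 = 0.78374 mol/L.

0.784 mol/L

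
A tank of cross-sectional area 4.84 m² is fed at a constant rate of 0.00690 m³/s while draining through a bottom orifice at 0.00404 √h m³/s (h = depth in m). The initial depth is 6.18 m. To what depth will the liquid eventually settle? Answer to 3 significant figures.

Unsteady balance on liquid volume: A dh/dt = Q_in − 0.00404 √h. At steady state dh/dt = 0:
Q_in = 0.00404 √h_ss ⇒ √h_ss = 0.00690/0.00404 = 1.7079.
h_ss = 1.7079² = 2.9170 m. (Since h₀ = 6.18 m > h_ss, the level will fall toward this value.)

2.92 m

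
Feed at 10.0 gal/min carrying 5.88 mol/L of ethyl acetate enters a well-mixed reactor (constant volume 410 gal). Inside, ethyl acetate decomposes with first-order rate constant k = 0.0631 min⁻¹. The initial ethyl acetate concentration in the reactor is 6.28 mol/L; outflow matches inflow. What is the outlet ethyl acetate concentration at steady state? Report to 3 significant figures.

Species balance: V dC/dt = Q C_in − Q C − k V C.
At steady state: 0 = Q C_in − (Q + kV) C_ss, so C_ss = Q C_in/(Q + kV).
C_ss = 10.0·5.88/(10.0 + 0.0631·410) = 58.800/35.871 = 1.6392 mol/L.

1.64 mol/L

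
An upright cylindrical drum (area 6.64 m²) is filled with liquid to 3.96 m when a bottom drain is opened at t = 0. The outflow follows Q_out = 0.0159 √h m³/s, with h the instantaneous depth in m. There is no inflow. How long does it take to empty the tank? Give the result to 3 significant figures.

1660 s

A dh/dt = −Q_out = −0.0159 √h.
This is separable: 2 d(√h)/dt = −0.0159/A, so √h = √h₀ − (0.0159/(2A)) t.
Tank is empty when √h = 0: t_empty = 2A√h₀/0.0159.
t_empty = 2·6.64·√3.96/0.0159 = 13.280·1.9900/0.0159 = 1662.1 s.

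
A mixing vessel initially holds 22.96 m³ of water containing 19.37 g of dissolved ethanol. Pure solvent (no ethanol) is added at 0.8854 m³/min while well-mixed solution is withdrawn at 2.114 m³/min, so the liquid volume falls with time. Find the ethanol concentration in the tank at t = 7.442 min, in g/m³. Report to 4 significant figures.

Let m(t) be the amount of ethanol. Volume: V(t) = V₀ + (Q_in − Q_out) t = 22.96 − 1.22860 t; V(7.442) = 13.8168 m³.
Solute balance: dm/dt = 0 − Q_out C = −Q_out m/V(t).
Separate: dm/m = −Q_out dt/V(t) ⇒ ln(m/m₀) = −(Q_out/(Q_in−Q_out)) ln(V/V₀).
m = m₀ (V₀/V)^(Q_out/(Q_in−Q_out)) = 19.37 × (22.96/13.8168)^(-1.72066) = 8.08373 g.
C = m/V = 8.08373/13.8168 = 0.585067 g/m³.

0.5851 g/m³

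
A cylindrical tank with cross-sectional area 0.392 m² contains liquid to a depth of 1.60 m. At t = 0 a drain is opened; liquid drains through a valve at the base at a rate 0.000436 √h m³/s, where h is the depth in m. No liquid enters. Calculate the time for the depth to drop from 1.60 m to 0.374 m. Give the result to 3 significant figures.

1170 s

Mass balance (ρ constant): A dh/dt = −0.000436 √h.
∫ h^(−1/2) dh = −(0.000436/A) ∫ dt, giving 2√h = 2√h₀ − (0.000436/A) t.
t = 2A(√h₀ − √h)/0.000436 = 2·0.392·(√1.60 − √0.374)/0.000436
  = 0.78400 × (1.2649 − 0.61156) / 0.000436 = 1174.8 s.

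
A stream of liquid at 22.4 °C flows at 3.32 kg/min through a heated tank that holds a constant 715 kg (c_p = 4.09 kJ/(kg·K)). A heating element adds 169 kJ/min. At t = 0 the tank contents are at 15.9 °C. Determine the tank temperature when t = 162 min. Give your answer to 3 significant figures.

M c_p dT/dt = ṁ c_p (T_in − T) + Q̇.
Rearrange: dT/dt = (T_ss − T)/τ with τ = M/ṁ = 215.36 min and T_ss = T_in + Q̇/(ṁ c_p) = 34.846 °C.
Solution: T(t) = T_ss + (T₀ − T_ss) e^(−t/τ).
T(162) = 34.846 + (-18.946)·e^(−162/215.36) = 34.846 + (-18.946)·0.47132 = 25.916 °C.

25.9 °C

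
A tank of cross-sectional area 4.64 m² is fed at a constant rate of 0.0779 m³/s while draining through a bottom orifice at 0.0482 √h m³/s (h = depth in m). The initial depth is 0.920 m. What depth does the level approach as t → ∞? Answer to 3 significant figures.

Mass balance (ρ constant): A dh/dt = Q_in − 0.0482 √h. At steady state dh/dt = 0:
Q_in = 0.0482 √h_ss ⇒ √h_ss = 0.0779/0.0482 = 1.6162.
h_ss = 1.6162² = 2.6120 m. (Since h₀ = 0.920 m < h_ss, the level will rise toward this value.)

2.61 m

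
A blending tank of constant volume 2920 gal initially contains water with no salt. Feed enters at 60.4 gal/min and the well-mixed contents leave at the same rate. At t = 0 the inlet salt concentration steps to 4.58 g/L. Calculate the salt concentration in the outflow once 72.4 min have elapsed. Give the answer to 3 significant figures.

3.56 g/L

Species balance on the tank: V dC/dt = Q(C_in − C).
Rewrite as dC/dt + C/τ = C_in/τ, τ = V/Q = 48.344 min.
C approaches C_in exponentially: C(t) = C_in + (C₀ − C_in) e^(−t/τ).
C(72.4) = 4.58 + (0 − 4.58)·e^(−72.4/48.344) = 4.58 + (-4.5800)·0.22367 = 3.5556 g/L.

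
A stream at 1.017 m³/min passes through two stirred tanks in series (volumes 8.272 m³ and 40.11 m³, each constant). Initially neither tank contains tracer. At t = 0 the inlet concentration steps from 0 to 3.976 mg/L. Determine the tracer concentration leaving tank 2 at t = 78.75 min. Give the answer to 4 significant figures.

Each tank obeys Vᵢ dCᵢ/dt = Q(Cᵢ₋₁ − Cᵢ), so τᵢ = Vᵢ/Q.
τ₁ = 8.272/1.017 = 8.13373 min; τ₂ = 40.11/1.017 = 39.4395 min.
Tank 1: C₁ = C_in(1 − e^(−t/τ₁)). Tank 2 (τ₁ ≠ τ₂): C₂ = C_in[1 − (τ₁ e^(−t/τ₁) − τ₂ e^(−t/τ₂))/(τ₁ − τ₂)].
At t = 78.75: e^(−t/τ₁) = 6.24023e-05, e^(−t/τ₂) = 0.135779.
C₂ = 3.976·[1 − (8.13373·6.24023e-05 − 39.4395·0.135779)/(-31.3058)] = 3.976·0.828960 = 3.29594 mg/L.

3.296 mg/L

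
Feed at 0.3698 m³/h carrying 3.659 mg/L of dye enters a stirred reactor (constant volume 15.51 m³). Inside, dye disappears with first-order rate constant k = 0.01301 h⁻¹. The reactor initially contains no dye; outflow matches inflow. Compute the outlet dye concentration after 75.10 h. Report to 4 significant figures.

2.219 mg/L

Species balance: V dC/dt = Q C_in − Q C − k V C.
dC/dt = (Q/V) C_in − (Q/V + k) C; effective rate a = Q/V + k = 0.0238427 + 0.01301 = 0.0368527 h⁻¹.
C_ss = Q C_in/(Q + kV) = 2.36727 mg/L; C(t) = C_ss + (C₀ − C_ss) e^(−a t).
C(75.10) = 2.36727 + (-2.36727)·e^(−0.0368527·75.10) = 2.36727 + (-2.36727)·0.0628103 = 2.21858 mg/L.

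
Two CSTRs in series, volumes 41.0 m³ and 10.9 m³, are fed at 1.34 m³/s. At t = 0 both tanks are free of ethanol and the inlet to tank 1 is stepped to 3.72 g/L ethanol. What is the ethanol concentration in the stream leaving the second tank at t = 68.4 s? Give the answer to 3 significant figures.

Time constants: τᵢ = Vᵢ/Q for each well-mixed tank.
τ₁ = 41.0/1.34 = 30.597 s; τ₂ = 10.9/1.34 = 8.1343 s.
Solving the cascade with C₁(0)=C₂(0)=0 gives C₂(t) = C_in[1 − (τ₁ e^(−t/τ₁) − τ₂ e^(−t/τ₂))/(τ₁ − τ₂)].
At t = 68.4: e^(−t/τ₁) = 0.10694, e^(−t/τ₂) = 0.00022290.
C₂ = 3.72·[1 − (30.597·0.10694 − 8.1343·0.00022290)/(22.463)] = 3.72·0.85442 = 3.1784 g/L.

3.18 g/L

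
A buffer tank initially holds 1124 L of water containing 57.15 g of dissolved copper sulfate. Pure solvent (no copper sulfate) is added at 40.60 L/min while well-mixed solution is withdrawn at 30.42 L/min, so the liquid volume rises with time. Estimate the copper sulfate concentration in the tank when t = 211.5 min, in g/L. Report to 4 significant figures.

0.0007126 g/L

Total volume: dV/dt = Q_in − Q_out = 10.1800 L/min, so V(t) = 1124 + 10.1800 t and V(211.5) = 3277.07 L.
Species balance (pure solvent in): dm/dt = −Q_out · m/V(t).
dm/m = −Q_out dt/(V₀ + 10.1800 t); integrating gives ln(m/m₀) = −(Q_out/(Q_in−Q_out)) ln(V/V₀).
m = m₀ (V₀/V)^(Q_out/(Q_in−Q_out)) = 57.15 × (1124/3277.07)^(2.98821) = 2.33526 g.
C = m/V = 2.33526/3277.07 = 0.000712607 g/L.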